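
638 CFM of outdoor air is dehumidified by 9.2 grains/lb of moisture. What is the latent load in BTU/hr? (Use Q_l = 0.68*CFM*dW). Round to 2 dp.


Q = 0.68 * 638 * 9.2 = 3991.33 BTU/hr

3991.33 BTU/hr


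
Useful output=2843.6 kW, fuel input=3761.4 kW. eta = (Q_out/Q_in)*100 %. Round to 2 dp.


eta = (2843.6/3761.4)*100 = 75.60 %

75.60 %


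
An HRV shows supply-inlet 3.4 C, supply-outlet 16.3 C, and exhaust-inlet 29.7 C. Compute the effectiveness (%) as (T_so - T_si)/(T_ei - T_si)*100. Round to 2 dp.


eff = (16.3-3.4)/(29.7-3.4)*100 = 49.05 %

49.05 %


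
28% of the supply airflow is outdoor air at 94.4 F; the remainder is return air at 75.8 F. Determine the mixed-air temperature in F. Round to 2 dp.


T_mix = 0.28*94.4 + 0.72*75.8 = 81.01 F

81.01 F


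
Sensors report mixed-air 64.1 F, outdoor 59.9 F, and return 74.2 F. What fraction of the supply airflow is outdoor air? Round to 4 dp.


frac = (64.1 - 74.2) / (59.9 - 74.2) = 0.7063

0.7063


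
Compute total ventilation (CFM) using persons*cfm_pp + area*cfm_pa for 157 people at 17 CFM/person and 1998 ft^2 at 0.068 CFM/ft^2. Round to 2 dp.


Total = 157*17 + 1998*0.068 = 2804.86 CFM

2804.86 CFM


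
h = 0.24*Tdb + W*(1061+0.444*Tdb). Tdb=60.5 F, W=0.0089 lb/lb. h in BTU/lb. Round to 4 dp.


h = 0.24*60.5 + 0.0089*(1061+0.444*60.5) = 24.2020 BTU/lb

24.2020 BTU/lb


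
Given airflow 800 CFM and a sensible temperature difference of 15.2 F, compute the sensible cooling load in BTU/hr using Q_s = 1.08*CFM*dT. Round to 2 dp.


Q = 1.08 * 800 * 15.2 = 13132.80 BTU/hr

13132.80 BTU/hr


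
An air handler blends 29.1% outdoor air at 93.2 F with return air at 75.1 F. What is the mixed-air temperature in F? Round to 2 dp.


T_mix = 75.1 + (29.1/100)*(93.2-75.1) = 80.37 F

80.37 F


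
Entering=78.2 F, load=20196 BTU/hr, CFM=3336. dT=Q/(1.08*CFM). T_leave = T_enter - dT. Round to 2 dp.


dT = 20196/(1.08*3336) = 5.6055
T_leave = 78.2 - 5.6055 = 72.59 F

72.59 F


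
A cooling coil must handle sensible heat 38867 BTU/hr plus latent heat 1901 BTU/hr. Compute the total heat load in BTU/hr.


Qt = 38867 + 1901 = 40768 BTU/hr

40768 BTU/hr


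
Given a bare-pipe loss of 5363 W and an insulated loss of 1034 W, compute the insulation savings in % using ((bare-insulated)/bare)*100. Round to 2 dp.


Savings = ((5363-1034)/5363)*100 = 80.72 %

80.72 %


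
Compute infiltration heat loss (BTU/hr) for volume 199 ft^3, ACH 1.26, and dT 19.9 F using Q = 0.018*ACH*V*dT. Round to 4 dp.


Q = 0.018 * 1.26 * 199 * 19.9 = 89.8151 BTU/hr

89.8151 BTU/hr


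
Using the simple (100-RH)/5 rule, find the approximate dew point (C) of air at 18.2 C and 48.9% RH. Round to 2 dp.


Td = 18.2 - (100-48.9)/5 = 7.98 C

7.98 C


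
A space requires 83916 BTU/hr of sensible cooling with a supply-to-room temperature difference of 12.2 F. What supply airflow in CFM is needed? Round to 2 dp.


CFM = 83916 / (1.08 * 12.2) = 6368.85

6368.85 CFM


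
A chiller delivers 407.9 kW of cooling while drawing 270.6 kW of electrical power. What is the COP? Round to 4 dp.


COP = 407.9 / 270.6 = 1.5074

1.5074


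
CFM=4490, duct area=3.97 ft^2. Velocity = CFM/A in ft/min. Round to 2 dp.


V = 4490 / 3.97 = 1130.98 ft/min

1130.98 ft/min


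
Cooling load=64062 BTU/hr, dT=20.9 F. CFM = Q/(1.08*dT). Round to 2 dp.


CFM = 64062 / (1.08 * 20.9) = 2838.12

2838.12 CFM


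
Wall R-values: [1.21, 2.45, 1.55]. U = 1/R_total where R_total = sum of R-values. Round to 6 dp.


R_total = 1.21 + 2.45 + 1.55 = 5.21
U = 1/5.21 = 0.191939

0.191939


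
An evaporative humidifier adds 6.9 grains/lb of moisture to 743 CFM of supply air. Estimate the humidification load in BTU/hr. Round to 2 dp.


Q = 0.68 * 743 * 6.9 = 3486.16 BTU/hr

3486.16 BTU/hr


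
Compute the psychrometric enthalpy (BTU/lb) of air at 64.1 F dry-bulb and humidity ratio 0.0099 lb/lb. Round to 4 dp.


h = 0.24*64.1 + 0.0099*(1061+0.444*64.1) = 26.1697 BTU/lb

26.1697 BTU/lb


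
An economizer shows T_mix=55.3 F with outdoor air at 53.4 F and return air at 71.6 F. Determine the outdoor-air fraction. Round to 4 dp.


frac = (55.3 - 71.6) / (53.4 - 71.6) = 0.8956

0.8956


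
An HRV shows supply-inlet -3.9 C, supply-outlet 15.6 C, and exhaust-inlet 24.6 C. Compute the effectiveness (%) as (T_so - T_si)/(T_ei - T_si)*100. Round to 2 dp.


eff = (15.6-(-3.9))/(24.6-(-3.9))*100 = 68.42 %

68.42 %


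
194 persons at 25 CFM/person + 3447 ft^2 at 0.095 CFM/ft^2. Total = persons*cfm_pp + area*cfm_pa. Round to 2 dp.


Total = 194*25 + 3447*0.095 = 5177.47 CFM

5177.47 CFM


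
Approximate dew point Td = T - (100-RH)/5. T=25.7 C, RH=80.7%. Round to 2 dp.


Td = 25.7 - (100-80.7)/5 = 21.84 C

21.84 C


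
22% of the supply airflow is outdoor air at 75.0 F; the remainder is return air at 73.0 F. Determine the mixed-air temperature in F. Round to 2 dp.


T_mix = 0.22*75.0 + 0.78*73.0 = 73.44 F

73.44 F


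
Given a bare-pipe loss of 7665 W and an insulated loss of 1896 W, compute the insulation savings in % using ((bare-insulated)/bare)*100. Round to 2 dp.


Savings = ((7665-1896)/7665)*100 = 75.26 %

75.26 %


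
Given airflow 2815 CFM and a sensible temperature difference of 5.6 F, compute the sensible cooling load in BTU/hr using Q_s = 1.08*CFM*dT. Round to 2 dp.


Q = 1.08 * 2815 * 5.6 = 17025.12 BTU/hr

17025.12 BTU/hr


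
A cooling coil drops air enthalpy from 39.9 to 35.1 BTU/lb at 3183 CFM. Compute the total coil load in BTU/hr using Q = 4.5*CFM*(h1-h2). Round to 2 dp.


Q = 4.5 * 3183 * (39.9 - 35.1) = 68752.80 BTU/hr

68752.80 BTU/hr


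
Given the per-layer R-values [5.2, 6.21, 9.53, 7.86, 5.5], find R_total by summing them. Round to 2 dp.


R_total = 5.2 + 6.21 + 9.53 + 7.86 + 5.5 = 34.30

34.30


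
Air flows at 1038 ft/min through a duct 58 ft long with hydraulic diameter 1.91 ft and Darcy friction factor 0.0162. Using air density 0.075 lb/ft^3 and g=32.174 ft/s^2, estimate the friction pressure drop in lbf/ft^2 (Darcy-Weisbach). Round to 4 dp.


v_fps = 1038/60 = 17.3 ft/s
dp = 0.0162*(58/1.91)*0.075*17.3^2/(2*32.174) = 0.1716 lbf/ft^2

0.1716 lbf/ft^2


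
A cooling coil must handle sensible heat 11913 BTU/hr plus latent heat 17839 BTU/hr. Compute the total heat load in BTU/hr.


Qt = 11913 + 17839 = 29752 BTU/hr

29752 BTU/hr


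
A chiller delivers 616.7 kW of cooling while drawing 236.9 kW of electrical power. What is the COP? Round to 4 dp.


COP = 616.7 / 236.9 = 2.6032

2.6032


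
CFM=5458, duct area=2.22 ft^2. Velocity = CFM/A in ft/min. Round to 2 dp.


V = 5458 / 2.22 = 2458.56 ft/min

2458.56 ft/min


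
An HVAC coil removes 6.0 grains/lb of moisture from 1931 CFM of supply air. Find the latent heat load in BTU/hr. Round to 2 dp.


Q = 0.68 * 1931 * 6.0 = 7878.48 BTU/hr

7878.48 BTU/hr


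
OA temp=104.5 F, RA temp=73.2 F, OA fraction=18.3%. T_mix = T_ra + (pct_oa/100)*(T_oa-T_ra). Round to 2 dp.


T_mix = 73.2 + (18.3/100)*(104.5-73.2) = 78.93 F

78.93 F


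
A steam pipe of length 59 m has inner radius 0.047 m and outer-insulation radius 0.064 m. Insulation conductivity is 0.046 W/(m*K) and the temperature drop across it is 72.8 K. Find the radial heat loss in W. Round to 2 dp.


Q = 2*pi*0.046*59*72.8/ln(0.064/0.047) = 4021.00 W

4021.00 W


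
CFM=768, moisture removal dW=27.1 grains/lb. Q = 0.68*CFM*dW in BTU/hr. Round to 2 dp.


Q = 0.68 * 768 * 27.1 = 14152.70 BTU/hr

14152.70 BTU/hr


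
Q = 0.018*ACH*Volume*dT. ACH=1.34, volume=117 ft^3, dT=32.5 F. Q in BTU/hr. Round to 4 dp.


Q = 0.018 * 1.34 * 117 * 32.5 = 91.7163 BTU/hr

91.7163 BTU/hr


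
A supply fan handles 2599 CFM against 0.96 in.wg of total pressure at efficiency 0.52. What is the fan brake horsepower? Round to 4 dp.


BHP = 2599 * 0.96 / (6356 * 0.52) = 0.7549 hp

0.7549 hp


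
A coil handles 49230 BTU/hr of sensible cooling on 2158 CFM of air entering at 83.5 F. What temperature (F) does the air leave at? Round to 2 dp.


dT = 49230/(1.08*2158) = 21.1230
T_leave = 83.5 - 21.1230 = 62.38 F

62.38 F


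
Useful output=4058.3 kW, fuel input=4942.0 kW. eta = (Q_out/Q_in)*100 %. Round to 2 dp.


eta = (4058.3/4942.0)*100 = 82.12 %

82.12 %


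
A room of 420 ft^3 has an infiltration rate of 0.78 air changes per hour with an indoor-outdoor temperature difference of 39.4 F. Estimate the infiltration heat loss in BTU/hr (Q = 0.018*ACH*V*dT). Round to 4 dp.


Q = 0.018 * 0.78 * 420 * 39.4 = 232.3339 BTU/hr

232.3339 BTU/hr


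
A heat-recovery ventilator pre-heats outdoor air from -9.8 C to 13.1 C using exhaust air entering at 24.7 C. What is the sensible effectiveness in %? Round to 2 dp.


eff = (13.1-(-9.8))/(24.7-(-9.8))*100 = 66.38 %

66.38 %


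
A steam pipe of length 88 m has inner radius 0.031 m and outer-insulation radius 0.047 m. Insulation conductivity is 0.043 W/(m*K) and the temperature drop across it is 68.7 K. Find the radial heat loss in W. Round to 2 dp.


Q = 2*pi*0.043*88*68.7/ln(0.047/0.031) = 3924.89 W

3924.89 W


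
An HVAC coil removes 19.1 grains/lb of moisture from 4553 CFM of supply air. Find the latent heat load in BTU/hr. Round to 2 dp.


Q = 0.68 * 4553 * 19.1 = 59134.36 BTU/hr

59134.36 BTU/hr


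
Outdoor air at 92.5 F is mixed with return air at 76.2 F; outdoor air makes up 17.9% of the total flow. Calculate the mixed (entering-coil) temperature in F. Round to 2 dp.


T_mix = 76.2 + (17.9/100)*(92.5-76.2) = 79.12 F

79.12 F


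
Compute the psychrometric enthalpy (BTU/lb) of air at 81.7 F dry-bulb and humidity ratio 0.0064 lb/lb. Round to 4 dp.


h = 0.24*81.7 + 0.0064*(1061+0.444*81.7) = 26.6306 BTU/lb

26.6306 BTU/lb


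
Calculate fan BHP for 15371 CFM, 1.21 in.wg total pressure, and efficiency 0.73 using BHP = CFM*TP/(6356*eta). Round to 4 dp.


BHP = 15371 * 1.21 / (6356 * 0.73) = 4.0085 hp

4.0085 hp


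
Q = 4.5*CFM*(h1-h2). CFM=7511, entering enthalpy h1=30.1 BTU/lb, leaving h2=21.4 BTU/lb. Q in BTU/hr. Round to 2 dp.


Q = 4.5 * 7511 * (30.1 - 21.4) = 294055.65 BTU/hr

294055.65 BTU/hr


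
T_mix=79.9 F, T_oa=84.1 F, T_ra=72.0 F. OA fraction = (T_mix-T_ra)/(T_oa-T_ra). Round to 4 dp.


frac = (79.9 - 72.0) / (84.1 - 72.0) = 0.6529

0.6529


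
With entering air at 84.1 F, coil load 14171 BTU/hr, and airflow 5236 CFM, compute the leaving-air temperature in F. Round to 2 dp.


dT = 14171/(1.08*5236) = 2.5060
T_leave = 84.1 - 2.5060 = 81.59 F

81.59 F


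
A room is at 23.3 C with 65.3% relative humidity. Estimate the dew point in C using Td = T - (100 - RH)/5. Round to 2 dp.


Td = 23.3 - (100-65.3)/5 = 16.36 C

16.36 C


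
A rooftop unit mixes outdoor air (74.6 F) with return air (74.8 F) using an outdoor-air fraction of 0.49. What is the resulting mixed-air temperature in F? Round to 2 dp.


T_mix = 0.49*74.6 + 0.51*74.8 = 74.70 F

74.70 F


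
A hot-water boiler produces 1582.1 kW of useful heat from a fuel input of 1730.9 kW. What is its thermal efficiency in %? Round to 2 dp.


eta = (1582.1/1730.9)*100 = 91.40 %

91.40 %


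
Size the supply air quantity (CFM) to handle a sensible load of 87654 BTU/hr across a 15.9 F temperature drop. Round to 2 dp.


CFM = 87654 / (1.08 * 15.9) = 5104.47

5104.47 CFM


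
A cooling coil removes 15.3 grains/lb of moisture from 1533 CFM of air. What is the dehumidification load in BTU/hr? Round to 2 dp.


Q = 0.68 * 1533 * 15.3 = 15949.33 BTU/hr

15949.33 BTU/hr


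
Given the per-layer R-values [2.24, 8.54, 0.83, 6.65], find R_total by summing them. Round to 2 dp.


R_total = 2.24 + 8.54 + 0.83 + 6.65 = 18.26

18.26


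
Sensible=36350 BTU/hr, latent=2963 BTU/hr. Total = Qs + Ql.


Qt = 36350 + 2963 = 39313 BTU/hr

39313 BTU/hr


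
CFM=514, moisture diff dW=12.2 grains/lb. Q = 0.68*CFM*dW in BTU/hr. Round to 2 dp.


Q = 0.68 * 514 * 12.2 = 4264.14 BTU/hr

4264.14 BTU/hr


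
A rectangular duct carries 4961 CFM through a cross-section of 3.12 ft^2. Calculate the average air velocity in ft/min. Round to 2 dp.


V = 4961 / 3.12 = 1590.06 ft/min

1590.06 ft/min


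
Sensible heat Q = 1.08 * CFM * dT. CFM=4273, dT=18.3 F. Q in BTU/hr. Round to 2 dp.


Q = 1.08 * 4273 * 18.3 = 84451.57 BTU/hr

84451.57 BTU/hr


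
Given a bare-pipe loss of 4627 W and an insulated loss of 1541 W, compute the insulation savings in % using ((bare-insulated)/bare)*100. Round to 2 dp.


Savings = ((4627-1541)/4627)*100 = 66.70 %

66.70 %


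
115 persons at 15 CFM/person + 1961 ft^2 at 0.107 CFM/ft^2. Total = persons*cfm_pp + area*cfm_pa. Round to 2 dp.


Total = 115*15 + 1961*0.107 = 1934.83 CFM

1934.83 CFM


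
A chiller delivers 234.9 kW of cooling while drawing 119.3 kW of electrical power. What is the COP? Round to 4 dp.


COP = 234.9 / 119.3 = 1.9690

1.9690


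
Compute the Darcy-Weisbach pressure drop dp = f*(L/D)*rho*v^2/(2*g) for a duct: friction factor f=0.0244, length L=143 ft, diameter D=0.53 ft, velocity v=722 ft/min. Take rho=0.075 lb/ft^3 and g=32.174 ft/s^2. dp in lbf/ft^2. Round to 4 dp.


v_fps = 722/60 = 12.0333 ft/s
dp = 0.0244*(143/0.53)*0.075*12.0333^2/(2*32.174) = 1.1111 lbf/ft^2

1.1111 lbf/ft^2


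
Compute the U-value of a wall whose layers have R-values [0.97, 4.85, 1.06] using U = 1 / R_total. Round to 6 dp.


R_total = 0.97 + 4.85 + 1.06 = 6.88
U = 1/6.88 = 0.145349

0.145349


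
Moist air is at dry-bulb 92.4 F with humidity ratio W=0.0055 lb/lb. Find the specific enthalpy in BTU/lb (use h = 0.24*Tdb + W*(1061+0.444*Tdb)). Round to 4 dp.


h = 0.24*92.4 + 0.0055*(1061+0.444*92.4) = 28.2371 BTU/lb

28.2371 BTU/lb


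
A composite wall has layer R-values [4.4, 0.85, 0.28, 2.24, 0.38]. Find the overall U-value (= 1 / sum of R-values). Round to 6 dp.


R_total = 4.4 + 0.85 + 0.28 + 2.24 + 0.38 = 8.15
U = 1/8.15 = 0.122699

0.122699


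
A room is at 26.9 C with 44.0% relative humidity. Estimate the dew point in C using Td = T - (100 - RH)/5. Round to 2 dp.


Td = 26.9 - (100-44.0)/5 = 15.70 C

15.70 C


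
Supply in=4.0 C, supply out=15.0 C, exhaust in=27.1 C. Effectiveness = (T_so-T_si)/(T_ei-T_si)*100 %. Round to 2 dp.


eff = (15.0-4.0)/(27.1-4.0)*100 = 47.62 %

47.62 %


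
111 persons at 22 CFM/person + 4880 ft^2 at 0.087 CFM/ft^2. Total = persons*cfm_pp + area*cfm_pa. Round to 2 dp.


Total = 111*22 + 4880*0.087 = 2866.56 CFM

2866.56 CFM


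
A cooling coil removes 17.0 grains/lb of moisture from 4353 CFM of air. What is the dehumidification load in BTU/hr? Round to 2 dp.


Q = 0.68 * 4353 * 17.0 = 50320.68 BTU/hr

50320.68 BTU/hr


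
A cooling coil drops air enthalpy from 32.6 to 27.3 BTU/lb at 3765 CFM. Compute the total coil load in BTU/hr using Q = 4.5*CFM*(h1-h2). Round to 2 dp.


Q = 4.5 * 3765 * (32.6 - 27.3) = 89795.25 BTU/hr

89795.25 BTU/hr


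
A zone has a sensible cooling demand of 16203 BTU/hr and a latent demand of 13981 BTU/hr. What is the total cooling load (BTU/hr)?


Qt = 16203 + 13981 = 30184 BTU/hr

30184 BTU/hr


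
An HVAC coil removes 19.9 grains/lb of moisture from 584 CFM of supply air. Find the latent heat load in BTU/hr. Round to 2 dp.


Q = 0.68 * 584 * 19.9 = 7902.69 BTU/hr

7902.69 BTU/hr


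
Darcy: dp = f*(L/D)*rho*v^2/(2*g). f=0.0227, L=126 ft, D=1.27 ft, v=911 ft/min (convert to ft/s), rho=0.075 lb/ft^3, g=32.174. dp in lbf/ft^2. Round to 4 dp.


v_fps = 911/60 = 15.1833 ft/s
dp = 0.0227*(126/1.27)*0.075*15.1833^2/(2*32.174) = 0.6051 lbf/ft^2

0.6051 lbf/ft^2


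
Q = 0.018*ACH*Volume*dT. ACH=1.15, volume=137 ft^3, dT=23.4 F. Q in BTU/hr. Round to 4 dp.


Q = 0.018 * 1.15 * 137 * 23.4 = 66.3601 BTU/hr

66.3601 BTU/hr


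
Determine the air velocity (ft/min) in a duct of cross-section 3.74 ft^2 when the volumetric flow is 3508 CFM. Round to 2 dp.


V = 3508 / 3.74 = 937.97 ft/min

937.97 ft/min


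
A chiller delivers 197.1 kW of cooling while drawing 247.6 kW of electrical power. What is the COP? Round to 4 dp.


COP = 197.1 / 247.6 = 0.7960

0.7960


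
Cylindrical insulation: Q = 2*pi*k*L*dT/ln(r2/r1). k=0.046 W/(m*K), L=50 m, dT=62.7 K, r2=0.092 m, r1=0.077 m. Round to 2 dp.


Q = 2*pi*0.046*50*62.7/ln(0.092/0.077) = 5090.92 W

5090.92 W


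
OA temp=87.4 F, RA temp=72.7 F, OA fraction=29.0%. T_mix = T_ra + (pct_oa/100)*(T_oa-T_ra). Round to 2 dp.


T_mix = 72.7 + (29.0/100)*(87.4-72.7) = 76.96 F

76.96 F


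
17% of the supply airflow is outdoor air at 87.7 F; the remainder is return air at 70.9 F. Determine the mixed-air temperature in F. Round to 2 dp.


T_mix = 0.17*87.7 + 0.83*70.9 = 73.76 F

73.76 F


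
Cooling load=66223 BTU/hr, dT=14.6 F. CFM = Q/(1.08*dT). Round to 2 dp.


CFM = 66223 / (1.08 * 14.6) = 4199.84

4199.84 CFM


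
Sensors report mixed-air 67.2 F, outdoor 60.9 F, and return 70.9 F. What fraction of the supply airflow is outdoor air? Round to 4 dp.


frac = (67.2 - 70.9) / (60.9 - 70.9) = 0.3700

0.3700


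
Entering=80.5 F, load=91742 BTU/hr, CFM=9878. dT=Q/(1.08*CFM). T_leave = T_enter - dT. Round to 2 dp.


dT = 91742/(1.08*9878) = 8.5995
T_leave = 80.5 - 8.5995 = 71.90 F

71.90 F


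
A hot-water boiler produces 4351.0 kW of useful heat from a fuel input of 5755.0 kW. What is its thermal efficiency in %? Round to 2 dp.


eta = (4351.0/5755.0)*100 = 75.60 %

75.60 %


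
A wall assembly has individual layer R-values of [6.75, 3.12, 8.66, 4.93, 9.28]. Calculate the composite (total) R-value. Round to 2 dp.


R_total = 6.75 + 3.12 + 8.66 + 4.93 + 9.28 = 32.74

32.74


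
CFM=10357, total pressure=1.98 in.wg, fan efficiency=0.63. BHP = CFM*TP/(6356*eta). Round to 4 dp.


BHP = 10357 * 1.98 / (6356 * 0.63) = 5.1212 hp

5.1212 hp


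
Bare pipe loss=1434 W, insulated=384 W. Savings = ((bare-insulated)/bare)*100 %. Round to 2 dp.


Savings = ((1434-384)/1434)*100 = 73.22 %

73.22 %


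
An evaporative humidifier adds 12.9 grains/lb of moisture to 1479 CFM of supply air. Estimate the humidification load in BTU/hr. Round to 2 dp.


Q = 0.68 * 1479 * 12.9 = 12973.79 BTU/hr

12973.79 BTU/hr


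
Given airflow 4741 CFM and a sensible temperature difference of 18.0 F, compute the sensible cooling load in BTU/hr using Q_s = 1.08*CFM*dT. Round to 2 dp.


Q = 1.08 * 4741 * 18.0 = 92165.04 BTU/hr

92165.04 BTU/hr


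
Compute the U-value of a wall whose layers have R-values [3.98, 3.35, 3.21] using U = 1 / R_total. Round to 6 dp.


R_total = 3.98 + 3.35 + 3.21 = 10.54
U = 1/10.54 = 0.094877

0.094877


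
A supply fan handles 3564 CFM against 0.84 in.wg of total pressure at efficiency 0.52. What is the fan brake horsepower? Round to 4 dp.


BHP = 3564 * 0.84 / (6356 * 0.52) = 0.9058 hp

0.9058 hp


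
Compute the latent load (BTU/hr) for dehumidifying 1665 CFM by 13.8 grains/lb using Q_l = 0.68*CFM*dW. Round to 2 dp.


Q = 0.68 * 1665 * 13.8 = 15624.36 BTU/hr

15624.36 BTU/hr


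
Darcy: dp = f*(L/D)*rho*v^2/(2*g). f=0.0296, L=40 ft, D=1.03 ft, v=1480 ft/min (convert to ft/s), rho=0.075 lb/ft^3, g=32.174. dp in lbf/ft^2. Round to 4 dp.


v_fps = 1480/60 = 24.6667 ft/s
dp = 0.0296*(40/1.03)*0.075*24.6667^2/(2*32.174) = 0.8152 lbf/ft^2

0.8152 lbf/ft^2


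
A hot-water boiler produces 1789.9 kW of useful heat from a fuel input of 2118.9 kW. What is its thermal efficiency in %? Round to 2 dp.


eta = (1789.9/2118.9)*100 = 84.47 %

84.47 %


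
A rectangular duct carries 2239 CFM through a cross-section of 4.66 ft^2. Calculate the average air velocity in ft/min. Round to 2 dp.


V = 2239 / 4.66 = 480.47 ft/min

480.47 ft/min


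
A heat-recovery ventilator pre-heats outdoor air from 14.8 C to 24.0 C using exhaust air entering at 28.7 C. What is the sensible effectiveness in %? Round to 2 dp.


eff = (24.0-14.8)/(28.7-14.8)*100 = 66.19 %

66.19 %


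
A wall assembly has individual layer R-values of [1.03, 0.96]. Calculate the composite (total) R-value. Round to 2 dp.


R_total = 1.03 + 0.96 = 1.99

1.99


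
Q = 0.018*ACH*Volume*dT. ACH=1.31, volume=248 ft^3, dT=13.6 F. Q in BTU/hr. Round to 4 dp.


Q = 0.018 * 1.31 * 248 * 13.6 = 79.5306 BTU/hr

79.5306 BTU/hr


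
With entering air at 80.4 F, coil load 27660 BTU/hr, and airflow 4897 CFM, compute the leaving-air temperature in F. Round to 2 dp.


dT = 27660/(1.08*4897) = 5.2300
T_leave = 80.4 - 5.2300 = 75.17 F

75.17 F


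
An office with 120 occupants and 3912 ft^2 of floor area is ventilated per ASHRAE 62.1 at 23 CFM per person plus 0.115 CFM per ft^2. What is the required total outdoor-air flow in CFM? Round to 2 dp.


Total = 120*23 + 3912*0.115 = 3209.88 CFM

3209.88 CFM


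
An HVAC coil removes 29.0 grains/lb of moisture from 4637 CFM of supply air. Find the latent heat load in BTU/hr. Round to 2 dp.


Q = 0.68 * 4637 * 29.0 = 91441.64 BTU/hr

91441.64 BTU/hr


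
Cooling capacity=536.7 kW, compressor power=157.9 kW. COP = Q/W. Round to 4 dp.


COP = 536.7 / 157.9 = 3.3990

3.3990


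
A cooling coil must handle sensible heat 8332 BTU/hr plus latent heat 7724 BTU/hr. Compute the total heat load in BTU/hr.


Qt = 8332 + 7724 = 16056 BTU/hr

16056 BTU/hr


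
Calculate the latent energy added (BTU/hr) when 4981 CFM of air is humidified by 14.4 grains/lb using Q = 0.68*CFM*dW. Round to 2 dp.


Q = 0.68 * 4981 * 14.4 = 48773.95 BTU/hr

48773.95 BTU/hr


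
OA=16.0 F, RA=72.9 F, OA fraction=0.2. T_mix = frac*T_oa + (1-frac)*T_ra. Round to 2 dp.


T_mix = 0.2*16.0 + 0.8*72.9 = 61.52 F

61.52 F


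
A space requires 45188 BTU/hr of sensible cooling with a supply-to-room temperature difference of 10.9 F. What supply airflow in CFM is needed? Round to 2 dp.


CFM = 45188 / (1.08 * 10.9) = 3838.60

3838.60 CFM


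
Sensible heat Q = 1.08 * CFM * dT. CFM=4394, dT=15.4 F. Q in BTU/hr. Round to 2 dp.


Q = 1.08 * 4394 * 15.4 = 73081.01 BTU/hr

73081.01 BTU/hr


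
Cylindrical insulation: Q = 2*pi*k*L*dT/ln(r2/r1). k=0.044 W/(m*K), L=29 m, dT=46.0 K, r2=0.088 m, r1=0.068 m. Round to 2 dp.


Q = 2*pi*0.044*29*46.0/ln(0.088/0.068) = 1430.40 W

1430.40 W


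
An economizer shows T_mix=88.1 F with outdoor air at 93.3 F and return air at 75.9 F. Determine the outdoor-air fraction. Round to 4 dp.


frac = (88.1 - 75.9) / (93.3 - 75.9) = 0.7011

0.7011


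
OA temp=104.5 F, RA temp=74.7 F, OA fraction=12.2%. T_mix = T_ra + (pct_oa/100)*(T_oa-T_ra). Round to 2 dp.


T_mix = 74.7 + (12.2/100)*(104.5-74.7) = 78.34 F

78.34 F


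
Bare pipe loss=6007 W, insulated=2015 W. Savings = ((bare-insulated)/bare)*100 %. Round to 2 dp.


Savings = ((6007-2015)/6007)*100 = 66.46 %

66.46 %


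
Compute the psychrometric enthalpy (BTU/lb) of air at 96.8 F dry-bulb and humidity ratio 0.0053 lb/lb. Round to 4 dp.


h = 0.24*96.8 + 0.0053*(1061+0.444*96.8) = 29.0831 BTU/lb

29.0831 BTU/lb


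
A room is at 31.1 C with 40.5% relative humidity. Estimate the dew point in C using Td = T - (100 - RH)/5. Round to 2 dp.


Td = 31.1 - (100-40.5)/5 = 19.20 C

19.20 C


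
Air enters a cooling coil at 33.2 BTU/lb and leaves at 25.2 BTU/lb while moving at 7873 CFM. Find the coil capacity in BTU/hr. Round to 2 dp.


Q = 4.5 * 7873 * (33.2 - 25.2) = 283428.00 BTU/hr

283428.00 BTU/hr


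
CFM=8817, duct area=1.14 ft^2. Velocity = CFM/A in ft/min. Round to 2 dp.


V = 8817 / 1.14 = 7734.21 ft/min

7734.21 ft/min


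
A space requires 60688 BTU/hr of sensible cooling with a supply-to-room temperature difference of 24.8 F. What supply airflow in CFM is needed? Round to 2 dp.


CFM = 60688 / (1.08 * 24.8) = 2265.83

2265.83 CFM


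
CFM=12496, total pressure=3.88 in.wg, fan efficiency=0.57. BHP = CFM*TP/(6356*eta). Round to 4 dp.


BHP = 12496 * 3.88 / (6356 * 0.57) = 13.3827 hp

13.3827 hp


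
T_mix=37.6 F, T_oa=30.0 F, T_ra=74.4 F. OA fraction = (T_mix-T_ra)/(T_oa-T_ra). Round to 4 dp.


frac = (37.6 - 74.4) / (30.0 - 74.4) = 0.8288

0.8288


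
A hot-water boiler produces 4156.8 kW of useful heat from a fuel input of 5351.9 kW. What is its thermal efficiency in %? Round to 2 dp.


eta = (4156.8/5351.9)*100 = 77.67 %

77.67 %


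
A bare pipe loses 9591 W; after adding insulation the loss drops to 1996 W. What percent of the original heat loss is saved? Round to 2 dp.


Savings = ((9591-1996)/9591)*100 = 79.19 %

79.19 %


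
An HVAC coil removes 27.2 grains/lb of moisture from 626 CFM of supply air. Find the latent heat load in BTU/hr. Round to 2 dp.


Q = 0.68 * 626 * 27.2 = 11578.50 BTU/hr

11578.50 BTU/hr


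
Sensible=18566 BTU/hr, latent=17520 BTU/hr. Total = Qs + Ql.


Qt = 18566 + 17520 = 36086 BTU/hr

36086 BTU/hr


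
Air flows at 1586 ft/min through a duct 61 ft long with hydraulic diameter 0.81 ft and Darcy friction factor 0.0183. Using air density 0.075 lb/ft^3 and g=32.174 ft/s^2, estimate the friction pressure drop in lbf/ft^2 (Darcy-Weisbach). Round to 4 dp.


v_fps = 1586/60 = 26.4333 ft/s
dp = 0.0183*(61/0.81)*0.075*26.4333^2/(2*32.174) = 1.1223 lbf/ft^2

1.1223 lbf/ft^2


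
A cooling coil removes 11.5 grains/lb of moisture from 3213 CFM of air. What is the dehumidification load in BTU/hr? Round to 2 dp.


Q = 0.68 * 3213 * 11.5 = 25125.66 BTU/hr

25125.66 BTU/hr


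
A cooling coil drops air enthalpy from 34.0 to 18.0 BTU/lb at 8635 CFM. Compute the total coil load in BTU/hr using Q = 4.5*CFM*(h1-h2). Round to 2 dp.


Q = 4.5 * 8635 * (34.0 - 18.0) = 621720.00 BTU/hr

621720.00 BTU/hr


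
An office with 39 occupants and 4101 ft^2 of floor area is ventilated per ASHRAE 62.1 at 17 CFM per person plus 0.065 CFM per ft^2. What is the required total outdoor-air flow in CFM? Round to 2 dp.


Total = 39*17 + 4101*0.065 = 929.57 CFM

929.57 CFM


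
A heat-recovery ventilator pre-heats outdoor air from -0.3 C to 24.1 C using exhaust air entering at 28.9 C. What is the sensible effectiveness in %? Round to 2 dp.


eff = (24.1-(-0.3))/(28.9-(-0.3))*100 = 83.56 %

83.56 %


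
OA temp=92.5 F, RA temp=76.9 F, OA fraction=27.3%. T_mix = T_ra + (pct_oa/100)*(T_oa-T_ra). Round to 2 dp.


T_mix = 76.9 + (27.3/100)*(92.5-76.9) = 81.16 F

81.16 F


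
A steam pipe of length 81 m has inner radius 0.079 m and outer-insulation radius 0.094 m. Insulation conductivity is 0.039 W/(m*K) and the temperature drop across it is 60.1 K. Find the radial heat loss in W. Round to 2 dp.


Q = 2*pi*0.039*81*60.1/ln(0.094/0.079) = 6861.78 W

6861.78 W


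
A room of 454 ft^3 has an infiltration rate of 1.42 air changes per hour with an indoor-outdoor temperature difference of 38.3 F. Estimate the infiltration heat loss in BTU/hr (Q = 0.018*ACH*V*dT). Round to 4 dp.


Q = 0.018 * 1.42 * 454 * 38.3 = 444.4424 BTU/hr

444.4424 BTU/hr


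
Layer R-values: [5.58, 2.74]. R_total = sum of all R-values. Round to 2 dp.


R_total = 5.58 + 2.74 = 8.32

8.32


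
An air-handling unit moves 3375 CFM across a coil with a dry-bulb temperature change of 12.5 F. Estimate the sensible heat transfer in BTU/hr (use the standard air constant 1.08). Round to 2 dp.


Q = 1.08 * 3375 * 12.5 = 45562.50 BTU/hr

45562.50 BTU/hr


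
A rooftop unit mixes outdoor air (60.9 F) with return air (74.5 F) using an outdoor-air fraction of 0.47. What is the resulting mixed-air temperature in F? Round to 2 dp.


T_mix = 0.47*60.9 + 0.53*74.5 = 68.11 F

68.11 F


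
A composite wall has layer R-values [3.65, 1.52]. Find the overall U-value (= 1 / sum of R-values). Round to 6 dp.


R_total = 3.65 + 1.52 = 5.17
U = 1/5.17 = 0.193424

0.193424


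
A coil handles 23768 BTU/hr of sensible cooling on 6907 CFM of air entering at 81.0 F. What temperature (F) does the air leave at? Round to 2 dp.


dT = 23768/(1.08*6907) = 3.1862
T_leave = 81.0 - 3.1862 = 77.81 F

77.81 F


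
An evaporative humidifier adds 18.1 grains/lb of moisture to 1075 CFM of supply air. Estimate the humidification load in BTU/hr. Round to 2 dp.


Q = 0.68 * 1075 * 18.1 = 13231.10 BTU/hr

13231.10 BTU/hr


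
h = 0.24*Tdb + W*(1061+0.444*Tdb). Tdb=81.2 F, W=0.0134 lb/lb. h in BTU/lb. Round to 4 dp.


h = 0.24*81.2 + 0.0134*(1061+0.444*81.2) = 34.1885 BTU/lb

34.1885 BTU/lb


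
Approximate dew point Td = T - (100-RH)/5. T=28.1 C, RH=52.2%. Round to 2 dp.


Td = 28.1 - (100-52.2)/5 = 18.54 C

18.54 C


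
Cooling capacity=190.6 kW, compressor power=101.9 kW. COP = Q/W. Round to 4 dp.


COP = 190.6 / 101.9 = 1.8705

1.8705


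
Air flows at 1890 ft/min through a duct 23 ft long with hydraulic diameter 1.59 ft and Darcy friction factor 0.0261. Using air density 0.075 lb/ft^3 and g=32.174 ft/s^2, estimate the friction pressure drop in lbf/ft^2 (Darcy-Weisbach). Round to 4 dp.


v_fps = 1890/60 = 31.5 ft/s
dp = 0.0261*(23/1.59)*0.075*31.5^2/(2*32.174) = 0.4366 lbf/ft^2

0.4366 lbf/ft^2


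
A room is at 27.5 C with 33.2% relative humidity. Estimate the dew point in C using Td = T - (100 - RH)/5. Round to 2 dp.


Td = 27.5 - (100-33.2)/5 = 14.14 C

14.14 C


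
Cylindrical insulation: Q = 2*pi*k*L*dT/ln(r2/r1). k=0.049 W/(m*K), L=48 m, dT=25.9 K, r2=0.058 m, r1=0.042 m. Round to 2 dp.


Q = 2*pi*0.049*48*25.9/ln(0.058/0.042) = 1185.82 W

1185.82 W


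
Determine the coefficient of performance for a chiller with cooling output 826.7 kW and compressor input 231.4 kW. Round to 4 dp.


COP = 826.7 / 231.4 = 3.5726

3.5726


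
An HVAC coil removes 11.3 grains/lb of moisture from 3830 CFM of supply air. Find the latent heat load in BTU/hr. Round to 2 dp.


Q = 0.68 * 3830 * 11.3 = 29429.72 BTU/hr

29429.72 BTU/hr


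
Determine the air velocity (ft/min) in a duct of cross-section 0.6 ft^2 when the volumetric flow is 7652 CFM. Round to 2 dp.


V = 7652 / 0.6 = 12753.33 ft/min

12753.33 ft/min


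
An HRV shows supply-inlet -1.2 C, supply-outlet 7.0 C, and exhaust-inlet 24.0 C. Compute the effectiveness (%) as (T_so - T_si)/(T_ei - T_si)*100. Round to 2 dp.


eff = (7.0-(-1.2))/(24.0-(-1.2))*100 = 32.54 %

32.54 %


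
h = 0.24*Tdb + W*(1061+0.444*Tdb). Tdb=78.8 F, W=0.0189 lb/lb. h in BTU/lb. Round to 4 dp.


h = 0.24*78.8 + 0.0189*(1061+0.444*78.8) = 39.6262 BTU/lb

39.6262 BTU/lb


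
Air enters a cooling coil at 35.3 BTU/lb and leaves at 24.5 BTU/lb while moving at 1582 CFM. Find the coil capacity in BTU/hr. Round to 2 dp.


Q = 4.5 * 1582 * (35.3 - 24.5) = 76885.20 BTU/hr

76885.20 BTU/hr


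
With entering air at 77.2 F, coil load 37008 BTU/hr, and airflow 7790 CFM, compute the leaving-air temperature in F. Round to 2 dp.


dT = 37008/(1.08*7790) = 4.3988
T_leave = 77.2 - 4.3988 = 72.80 F

72.80 F


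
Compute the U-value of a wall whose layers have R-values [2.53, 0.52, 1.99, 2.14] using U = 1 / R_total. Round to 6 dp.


R_total = 2.53 + 0.52 + 1.99 + 2.14 = 7.18
U = 1/7.18 = 0.139276

0.139276


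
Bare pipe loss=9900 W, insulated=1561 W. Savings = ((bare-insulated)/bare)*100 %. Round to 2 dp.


Savings = ((9900-1561)/9900)*100 = 84.23 %

84.23 %


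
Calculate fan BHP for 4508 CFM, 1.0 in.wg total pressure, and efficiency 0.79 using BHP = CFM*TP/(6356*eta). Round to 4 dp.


BHP = 4508 * 1.0 / (6356 * 0.79) = 0.8978 hp

0.8978 hp


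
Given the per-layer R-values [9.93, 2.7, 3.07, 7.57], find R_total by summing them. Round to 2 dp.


R_total = 9.93 + 2.7 + 3.07 + 7.57 = 23.27

23.27


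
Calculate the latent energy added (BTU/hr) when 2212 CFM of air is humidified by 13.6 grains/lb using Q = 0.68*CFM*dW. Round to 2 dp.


Q = 0.68 * 2212 * 13.6 = 20456.58 BTU/hr

20456.58 BTU/hr


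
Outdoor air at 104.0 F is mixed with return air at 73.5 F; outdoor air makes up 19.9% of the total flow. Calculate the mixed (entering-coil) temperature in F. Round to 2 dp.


T_mix = 73.5 + (19.9/100)*(104.0-73.5) = 79.57 F

79.57 F


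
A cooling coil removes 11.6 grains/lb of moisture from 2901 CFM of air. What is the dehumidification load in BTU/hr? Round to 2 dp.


Q = 0.68 * 2901 * 11.6 = 22883.09 BTU/hr

22883.09 BTU/hr


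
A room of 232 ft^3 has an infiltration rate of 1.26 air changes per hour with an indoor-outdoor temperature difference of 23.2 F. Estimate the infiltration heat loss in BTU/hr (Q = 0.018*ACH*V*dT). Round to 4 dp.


Q = 0.018 * 1.26 * 232 * 23.2 = 122.0728 BTU/hr

122.0728 BTU/hr


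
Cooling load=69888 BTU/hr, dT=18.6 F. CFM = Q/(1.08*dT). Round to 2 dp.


CFM = 69888 / (1.08 * 18.6) = 3479.09

3479.09 CFM


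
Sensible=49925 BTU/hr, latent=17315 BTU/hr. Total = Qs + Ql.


Qt = 49925 + 17315 = 67240 BTU/hr

67240 BTU/hr


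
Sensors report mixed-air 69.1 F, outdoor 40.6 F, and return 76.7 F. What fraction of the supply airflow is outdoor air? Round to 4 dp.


frac = (69.1 - 76.7) / (40.6 - 76.7) = 0.2105

0.2105


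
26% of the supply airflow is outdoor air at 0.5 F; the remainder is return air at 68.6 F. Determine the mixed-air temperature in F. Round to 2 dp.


T_mix = 0.26*0.5 + 0.74*68.6 = 50.89 F

50.89 F


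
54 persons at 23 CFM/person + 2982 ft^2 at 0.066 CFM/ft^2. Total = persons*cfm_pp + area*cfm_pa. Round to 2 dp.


Total = 54*23 + 2982*0.066 = 1438.81 CFM

1438.81 CFM


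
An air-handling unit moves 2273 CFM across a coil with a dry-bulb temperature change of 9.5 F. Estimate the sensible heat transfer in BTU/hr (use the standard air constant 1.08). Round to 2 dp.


Q = 1.08 * 2273 * 9.5 = 23320.98 BTU/hr

23320.98 BTU/hr


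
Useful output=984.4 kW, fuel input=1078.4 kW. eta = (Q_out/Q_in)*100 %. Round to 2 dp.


eta = (984.4/1078.4)*100 = 91.28 %

91.28 %


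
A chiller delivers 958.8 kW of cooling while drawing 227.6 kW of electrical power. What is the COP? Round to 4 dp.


COP = 958.8 / 227.6 = 4.2127

4.2127


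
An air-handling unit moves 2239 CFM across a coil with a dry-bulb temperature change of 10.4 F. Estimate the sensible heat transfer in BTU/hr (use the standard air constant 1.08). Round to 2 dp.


Q = 1.08 * 2239 * 10.4 = 25148.45 BTU/hr

25148.45 BTU/hr


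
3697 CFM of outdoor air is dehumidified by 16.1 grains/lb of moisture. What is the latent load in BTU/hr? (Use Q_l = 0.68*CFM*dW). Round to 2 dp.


Q = 0.68 * 3697 * 16.1 = 40474.76 BTU/hr

40474.76 BTU/hr


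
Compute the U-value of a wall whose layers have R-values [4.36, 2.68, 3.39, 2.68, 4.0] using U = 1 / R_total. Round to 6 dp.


R_total = 4.36 + 2.68 + 3.39 + 2.68 + 4.0 = 17.11
U = 1/17.11 = 0.058445

0.058445


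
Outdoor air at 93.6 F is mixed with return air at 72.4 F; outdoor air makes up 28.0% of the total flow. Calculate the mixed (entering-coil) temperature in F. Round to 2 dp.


T_mix = 72.4 + (28.0/100)*(93.6-72.4) = 78.34 F

78.34 F


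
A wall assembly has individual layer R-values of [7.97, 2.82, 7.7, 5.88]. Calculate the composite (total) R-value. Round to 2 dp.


R_total = 7.97 + 2.82 + 7.7 + 5.88 = 24.37

24.37


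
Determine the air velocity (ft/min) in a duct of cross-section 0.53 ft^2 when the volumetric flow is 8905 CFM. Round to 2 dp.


V = 8905 / 0.53 = 16801.89 ft/min

16801.89 ft/min


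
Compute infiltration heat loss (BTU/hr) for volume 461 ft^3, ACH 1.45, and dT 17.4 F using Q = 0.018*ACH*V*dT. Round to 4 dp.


Q = 0.018 * 1.45 * 461 * 17.4 = 209.3585 BTU/hr

209.3585 BTU/hr


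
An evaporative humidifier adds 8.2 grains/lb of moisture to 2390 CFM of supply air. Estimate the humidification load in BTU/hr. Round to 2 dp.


Q = 0.68 * 2390 * 8.2 = 13326.64 BTU/hr

13326.64 BTU/hr


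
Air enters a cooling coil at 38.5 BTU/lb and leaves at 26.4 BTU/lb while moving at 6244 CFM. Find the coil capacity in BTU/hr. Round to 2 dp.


Q = 4.5 * 6244 * (38.5 - 26.4) = 339985.80 BTU/hr

339985.80 BTU/hr


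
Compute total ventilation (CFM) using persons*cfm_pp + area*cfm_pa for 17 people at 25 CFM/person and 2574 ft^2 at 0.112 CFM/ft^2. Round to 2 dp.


Total = 17*25 + 2574*0.112 = 713.29 CFM

713.29 CFM


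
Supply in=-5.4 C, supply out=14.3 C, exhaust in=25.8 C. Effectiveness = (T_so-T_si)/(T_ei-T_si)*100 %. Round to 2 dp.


eff = (14.3-(-5.4))/(25.8-(-5.4))*100 = 63.14 %

63.14 %


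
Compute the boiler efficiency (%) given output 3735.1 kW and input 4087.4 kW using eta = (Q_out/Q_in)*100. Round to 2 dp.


eta = (3735.1/4087.4)*100 = 91.38 %

91.38 %


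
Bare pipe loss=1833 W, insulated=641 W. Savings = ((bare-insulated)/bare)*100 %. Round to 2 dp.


Savings = ((1833-641)/1833)*100 = 65.03 %

65.03 %


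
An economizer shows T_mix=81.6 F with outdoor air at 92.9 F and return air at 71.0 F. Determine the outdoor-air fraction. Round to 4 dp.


frac = (81.6 - 71.0) / (92.9 - 71.0) = 0.4840

0.4840


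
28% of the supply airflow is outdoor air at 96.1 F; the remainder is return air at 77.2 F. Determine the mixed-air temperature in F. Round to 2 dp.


T_mix = 0.28*96.1 + 0.72*77.2 = 82.49 F

82.49 F


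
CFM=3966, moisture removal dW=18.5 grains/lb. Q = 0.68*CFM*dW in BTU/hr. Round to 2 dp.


Q = 0.68 * 3966 * 18.5 = 49892.28 BTU/hr

49892.28 BTU/hr


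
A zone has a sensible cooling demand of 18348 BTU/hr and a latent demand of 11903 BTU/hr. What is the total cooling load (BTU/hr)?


Qt = 18348 + 11903 = 30251 BTU/hr

30251 BTU/hr


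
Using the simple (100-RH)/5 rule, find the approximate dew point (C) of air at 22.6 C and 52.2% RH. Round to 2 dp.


Td = 22.6 - (100-52.2)/5 = 13.04 C

13.04 C


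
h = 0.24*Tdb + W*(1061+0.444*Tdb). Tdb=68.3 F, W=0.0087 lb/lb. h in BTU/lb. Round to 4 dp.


h = 0.24*68.3 + 0.0087*(1061+0.444*68.3) = 25.8865 BTU/lb

25.8865 BTU/lb


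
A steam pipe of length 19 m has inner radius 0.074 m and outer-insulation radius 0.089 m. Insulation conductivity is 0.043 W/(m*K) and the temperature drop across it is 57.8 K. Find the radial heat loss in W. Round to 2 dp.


Q = 2*pi*0.043*19*57.8/ln(0.089/0.074) = 1607.55 W

1607.55 W


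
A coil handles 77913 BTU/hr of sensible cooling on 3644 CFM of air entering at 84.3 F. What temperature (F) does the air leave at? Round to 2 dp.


dT = 77913/(1.08*3644) = 19.7974
T_leave = 84.3 - 19.7974 = 64.50 F

64.50 F


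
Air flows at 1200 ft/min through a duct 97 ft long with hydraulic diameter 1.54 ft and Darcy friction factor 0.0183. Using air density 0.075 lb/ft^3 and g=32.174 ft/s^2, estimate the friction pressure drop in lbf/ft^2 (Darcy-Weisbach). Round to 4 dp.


v_fps = 1200/60 = 20.0 ft/s
dp = 0.0183*(97/1.54)*0.075*20.0^2/(2*32.174) = 0.5374 lbf/ft^2

0.5374 lbf/ft^2


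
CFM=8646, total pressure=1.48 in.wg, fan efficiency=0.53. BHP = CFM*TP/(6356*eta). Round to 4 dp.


BHP = 8646 * 1.48 / (6356 * 0.53) = 3.7985 hp

3.7985 hp


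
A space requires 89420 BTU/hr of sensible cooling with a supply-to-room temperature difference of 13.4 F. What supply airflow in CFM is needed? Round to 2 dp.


CFM = 89420 / (1.08 * 13.4) = 6178.83

6178.83 CFM


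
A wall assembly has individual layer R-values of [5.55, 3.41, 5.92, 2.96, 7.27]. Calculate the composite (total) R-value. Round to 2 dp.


R_total = 5.55 + 3.41 + 5.92 + 2.96 + 7.27 = 25.11

25.11


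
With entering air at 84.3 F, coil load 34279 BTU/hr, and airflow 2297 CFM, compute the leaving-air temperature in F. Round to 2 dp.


dT = 34279/(1.08*2297) = 13.8179
T_leave = 84.3 - 13.8179 = 70.48 F

70.48 F


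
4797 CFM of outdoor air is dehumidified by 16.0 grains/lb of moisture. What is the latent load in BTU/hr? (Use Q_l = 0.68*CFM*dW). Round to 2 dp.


Q = 0.68 * 4797 * 16.0 = 52191.36 BTU/hr

52191.36 BTU/hr


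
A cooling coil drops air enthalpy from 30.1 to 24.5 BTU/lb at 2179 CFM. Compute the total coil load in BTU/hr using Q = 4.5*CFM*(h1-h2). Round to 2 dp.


Q = 4.5 * 2179 * (30.1 - 24.5) = 54910.80 BTU/hr

54910.80 BTU/hr
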